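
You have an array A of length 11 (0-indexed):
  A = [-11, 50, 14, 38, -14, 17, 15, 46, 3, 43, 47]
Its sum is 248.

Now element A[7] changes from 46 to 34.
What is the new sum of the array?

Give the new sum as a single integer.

Old value at index 7: 46
New value at index 7: 34
Delta = 34 - 46 = -12
New sum = old_sum + delta = 248 + (-12) = 236

Answer: 236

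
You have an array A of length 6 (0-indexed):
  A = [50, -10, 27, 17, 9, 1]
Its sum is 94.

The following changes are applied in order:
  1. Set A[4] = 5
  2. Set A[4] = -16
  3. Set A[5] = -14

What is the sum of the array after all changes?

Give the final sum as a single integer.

Initial sum: 94
Change 1: A[4] 9 -> 5, delta = -4, sum = 90
Change 2: A[4] 5 -> -16, delta = -21, sum = 69
Change 3: A[5] 1 -> -14, delta = -15, sum = 54

Answer: 54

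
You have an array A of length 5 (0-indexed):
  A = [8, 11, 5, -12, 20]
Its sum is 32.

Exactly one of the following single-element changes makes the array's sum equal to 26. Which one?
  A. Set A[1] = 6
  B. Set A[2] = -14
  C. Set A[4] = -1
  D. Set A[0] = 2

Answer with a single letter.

Answer: D

Derivation:
Option A: A[1] 11->6, delta=-5, new_sum=32+(-5)=27
Option B: A[2] 5->-14, delta=-19, new_sum=32+(-19)=13
Option C: A[4] 20->-1, delta=-21, new_sum=32+(-21)=11
Option D: A[0] 8->2, delta=-6, new_sum=32+(-6)=26 <-- matches target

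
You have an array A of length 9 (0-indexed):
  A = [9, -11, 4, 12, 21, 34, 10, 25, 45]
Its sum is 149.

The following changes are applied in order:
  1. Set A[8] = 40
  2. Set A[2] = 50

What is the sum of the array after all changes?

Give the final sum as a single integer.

Initial sum: 149
Change 1: A[8] 45 -> 40, delta = -5, sum = 144
Change 2: A[2] 4 -> 50, delta = 46, sum = 190

Answer: 190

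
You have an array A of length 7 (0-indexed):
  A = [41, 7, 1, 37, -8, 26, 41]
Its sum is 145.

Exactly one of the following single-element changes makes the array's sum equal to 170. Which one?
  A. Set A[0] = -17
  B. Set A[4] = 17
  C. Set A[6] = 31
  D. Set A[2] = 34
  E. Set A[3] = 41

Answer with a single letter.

Answer: B

Derivation:
Option A: A[0] 41->-17, delta=-58, new_sum=145+(-58)=87
Option B: A[4] -8->17, delta=25, new_sum=145+(25)=170 <-- matches target
Option C: A[6] 41->31, delta=-10, new_sum=145+(-10)=135
Option D: A[2] 1->34, delta=33, new_sum=145+(33)=178
Option E: A[3] 37->41, delta=4, new_sum=145+(4)=149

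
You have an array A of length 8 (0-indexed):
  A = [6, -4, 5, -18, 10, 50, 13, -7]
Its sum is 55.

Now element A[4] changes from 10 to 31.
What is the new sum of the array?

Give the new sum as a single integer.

Answer: 76

Derivation:
Old value at index 4: 10
New value at index 4: 31
Delta = 31 - 10 = 21
New sum = old_sum + delta = 55 + (21) = 76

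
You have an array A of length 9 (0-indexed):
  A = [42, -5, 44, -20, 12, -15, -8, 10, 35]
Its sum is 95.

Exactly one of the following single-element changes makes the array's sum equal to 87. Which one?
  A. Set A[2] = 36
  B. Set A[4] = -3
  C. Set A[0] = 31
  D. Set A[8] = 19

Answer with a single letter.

Option A: A[2] 44->36, delta=-8, new_sum=95+(-8)=87 <-- matches target
Option B: A[4] 12->-3, delta=-15, new_sum=95+(-15)=80
Option C: A[0] 42->31, delta=-11, new_sum=95+(-11)=84
Option D: A[8] 35->19, delta=-16, new_sum=95+(-16)=79

Answer: A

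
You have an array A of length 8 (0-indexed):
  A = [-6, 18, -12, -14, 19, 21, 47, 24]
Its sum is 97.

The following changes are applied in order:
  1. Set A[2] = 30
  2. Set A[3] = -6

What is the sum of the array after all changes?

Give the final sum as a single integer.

Answer: 147

Derivation:
Initial sum: 97
Change 1: A[2] -12 -> 30, delta = 42, sum = 139
Change 2: A[3] -14 -> -6, delta = 8, sum = 147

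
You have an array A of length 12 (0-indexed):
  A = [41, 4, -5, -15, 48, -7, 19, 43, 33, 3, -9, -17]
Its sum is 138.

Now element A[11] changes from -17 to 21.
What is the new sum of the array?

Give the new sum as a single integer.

Answer: 176

Derivation:
Old value at index 11: -17
New value at index 11: 21
Delta = 21 - -17 = 38
New sum = old_sum + delta = 138 + (38) = 176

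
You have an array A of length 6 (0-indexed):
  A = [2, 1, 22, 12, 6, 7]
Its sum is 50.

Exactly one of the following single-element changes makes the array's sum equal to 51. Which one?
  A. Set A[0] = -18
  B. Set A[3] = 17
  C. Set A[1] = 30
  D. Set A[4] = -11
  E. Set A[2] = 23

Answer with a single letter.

Answer: E

Derivation:
Option A: A[0] 2->-18, delta=-20, new_sum=50+(-20)=30
Option B: A[3] 12->17, delta=5, new_sum=50+(5)=55
Option C: A[1] 1->30, delta=29, new_sum=50+(29)=79
Option D: A[4] 6->-11, delta=-17, new_sum=50+(-17)=33
Option E: A[2] 22->23, delta=1, new_sum=50+(1)=51 <-- matches target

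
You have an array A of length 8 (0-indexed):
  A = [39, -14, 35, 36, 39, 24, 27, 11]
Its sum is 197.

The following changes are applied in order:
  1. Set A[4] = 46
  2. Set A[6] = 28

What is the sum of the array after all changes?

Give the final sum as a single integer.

Initial sum: 197
Change 1: A[4] 39 -> 46, delta = 7, sum = 204
Change 2: A[6] 27 -> 28, delta = 1, sum = 205

Answer: 205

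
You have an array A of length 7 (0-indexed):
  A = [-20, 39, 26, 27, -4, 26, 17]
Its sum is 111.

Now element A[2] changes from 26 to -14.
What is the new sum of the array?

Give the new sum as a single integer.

Old value at index 2: 26
New value at index 2: -14
Delta = -14 - 26 = -40
New sum = old_sum + delta = 111 + (-40) = 71

Answer: 71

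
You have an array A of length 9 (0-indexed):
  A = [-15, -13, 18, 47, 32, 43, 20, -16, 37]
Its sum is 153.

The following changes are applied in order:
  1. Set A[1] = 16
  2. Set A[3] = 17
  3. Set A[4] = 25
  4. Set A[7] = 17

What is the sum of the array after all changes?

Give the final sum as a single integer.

Answer: 178

Derivation:
Initial sum: 153
Change 1: A[1] -13 -> 16, delta = 29, sum = 182
Change 2: A[3] 47 -> 17, delta = -30, sum = 152
Change 3: A[4] 32 -> 25, delta = -7, sum = 145
Change 4: A[7] -16 -> 17, delta = 33, sum = 178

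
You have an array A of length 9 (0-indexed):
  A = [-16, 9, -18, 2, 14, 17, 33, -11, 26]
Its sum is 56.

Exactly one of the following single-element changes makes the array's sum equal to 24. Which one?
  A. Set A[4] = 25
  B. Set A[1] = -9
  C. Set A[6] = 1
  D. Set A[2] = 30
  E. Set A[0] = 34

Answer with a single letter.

Answer: C

Derivation:
Option A: A[4] 14->25, delta=11, new_sum=56+(11)=67
Option B: A[1] 9->-9, delta=-18, new_sum=56+(-18)=38
Option C: A[6] 33->1, delta=-32, new_sum=56+(-32)=24 <-- matches target
Option D: A[2] -18->30, delta=48, new_sum=56+(48)=104
Option E: A[0] -16->34, delta=50, new_sum=56+(50)=106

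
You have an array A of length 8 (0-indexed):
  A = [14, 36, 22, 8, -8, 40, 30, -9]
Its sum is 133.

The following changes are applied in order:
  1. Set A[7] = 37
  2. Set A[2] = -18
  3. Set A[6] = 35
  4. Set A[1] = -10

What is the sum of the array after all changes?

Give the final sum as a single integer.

Answer: 98

Derivation:
Initial sum: 133
Change 1: A[7] -9 -> 37, delta = 46, sum = 179
Change 2: A[2] 22 -> -18, delta = -40, sum = 139
Change 3: A[6] 30 -> 35, delta = 5, sum = 144
Change 4: A[1] 36 -> -10, delta = -46, sum = 98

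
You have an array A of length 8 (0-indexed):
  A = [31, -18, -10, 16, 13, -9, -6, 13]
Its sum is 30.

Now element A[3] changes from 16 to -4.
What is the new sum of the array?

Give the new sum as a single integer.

Old value at index 3: 16
New value at index 3: -4
Delta = -4 - 16 = -20
New sum = old_sum + delta = 30 + (-20) = 10

Answer: 10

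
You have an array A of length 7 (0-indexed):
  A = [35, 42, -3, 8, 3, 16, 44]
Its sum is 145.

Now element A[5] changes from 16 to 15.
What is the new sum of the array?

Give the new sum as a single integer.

Old value at index 5: 16
New value at index 5: 15
Delta = 15 - 16 = -1
New sum = old_sum + delta = 145 + (-1) = 144

Answer: 144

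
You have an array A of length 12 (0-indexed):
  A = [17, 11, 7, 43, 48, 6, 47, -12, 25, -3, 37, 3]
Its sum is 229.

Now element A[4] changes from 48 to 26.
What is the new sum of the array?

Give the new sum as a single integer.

Old value at index 4: 48
New value at index 4: 26
Delta = 26 - 48 = -22
New sum = old_sum + delta = 229 + (-22) = 207

Answer: 207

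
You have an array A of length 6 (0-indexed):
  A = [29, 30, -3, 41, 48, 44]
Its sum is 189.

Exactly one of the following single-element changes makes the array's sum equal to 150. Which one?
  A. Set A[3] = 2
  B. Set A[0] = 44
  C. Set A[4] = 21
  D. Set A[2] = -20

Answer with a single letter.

Answer: A

Derivation:
Option A: A[3] 41->2, delta=-39, new_sum=189+(-39)=150 <-- matches target
Option B: A[0] 29->44, delta=15, new_sum=189+(15)=204
Option C: A[4] 48->21, delta=-27, new_sum=189+(-27)=162
Option D: A[2] -3->-20, delta=-17, new_sum=189+(-17)=172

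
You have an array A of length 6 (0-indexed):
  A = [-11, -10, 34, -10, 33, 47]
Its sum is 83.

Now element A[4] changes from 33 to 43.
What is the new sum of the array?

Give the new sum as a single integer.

Old value at index 4: 33
New value at index 4: 43
Delta = 43 - 33 = 10
New sum = old_sum + delta = 83 + (10) = 93

Answer: 93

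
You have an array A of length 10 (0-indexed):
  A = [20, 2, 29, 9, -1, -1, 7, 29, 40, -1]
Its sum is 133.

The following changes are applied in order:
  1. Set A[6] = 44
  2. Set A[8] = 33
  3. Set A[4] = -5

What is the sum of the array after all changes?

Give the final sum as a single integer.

Initial sum: 133
Change 1: A[6] 7 -> 44, delta = 37, sum = 170
Change 2: A[8] 40 -> 33, delta = -7, sum = 163
Change 3: A[4] -1 -> -5, delta = -4, sum = 159

Answer: 159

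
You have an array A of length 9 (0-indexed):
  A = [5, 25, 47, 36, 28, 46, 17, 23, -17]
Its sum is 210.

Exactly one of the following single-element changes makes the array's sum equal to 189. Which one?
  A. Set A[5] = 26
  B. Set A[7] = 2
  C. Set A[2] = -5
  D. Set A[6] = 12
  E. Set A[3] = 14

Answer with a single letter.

Answer: B

Derivation:
Option A: A[5] 46->26, delta=-20, new_sum=210+(-20)=190
Option B: A[7] 23->2, delta=-21, new_sum=210+(-21)=189 <-- matches target
Option C: A[2] 47->-5, delta=-52, new_sum=210+(-52)=158
Option D: A[6] 17->12, delta=-5, new_sum=210+(-5)=205
Option E: A[3] 36->14, delta=-22, new_sum=210+(-22)=188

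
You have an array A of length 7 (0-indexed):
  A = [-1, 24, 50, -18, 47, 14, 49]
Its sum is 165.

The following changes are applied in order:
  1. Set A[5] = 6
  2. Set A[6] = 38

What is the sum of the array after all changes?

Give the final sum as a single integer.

Answer: 146

Derivation:
Initial sum: 165
Change 1: A[5] 14 -> 6, delta = -8, sum = 157
Change 2: A[6] 49 -> 38, delta = -11, sum = 146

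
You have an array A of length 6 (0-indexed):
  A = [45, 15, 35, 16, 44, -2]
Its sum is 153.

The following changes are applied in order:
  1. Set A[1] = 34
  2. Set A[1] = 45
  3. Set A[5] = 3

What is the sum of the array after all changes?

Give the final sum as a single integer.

Initial sum: 153
Change 1: A[1] 15 -> 34, delta = 19, sum = 172
Change 2: A[1] 34 -> 45, delta = 11, sum = 183
Change 3: A[5] -2 -> 3, delta = 5, sum = 188

Answer: 188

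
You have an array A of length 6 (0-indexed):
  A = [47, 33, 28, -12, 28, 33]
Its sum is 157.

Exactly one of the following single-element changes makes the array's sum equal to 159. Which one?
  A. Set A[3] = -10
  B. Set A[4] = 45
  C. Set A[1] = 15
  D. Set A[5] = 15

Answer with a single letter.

Option A: A[3] -12->-10, delta=2, new_sum=157+(2)=159 <-- matches target
Option B: A[4] 28->45, delta=17, new_sum=157+(17)=174
Option C: A[1] 33->15, delta=-18, new_sum=157+(-18)=139
Option D: A[5] 33->15, delta=-18, new_sum=157+(-18)=139

Answer: A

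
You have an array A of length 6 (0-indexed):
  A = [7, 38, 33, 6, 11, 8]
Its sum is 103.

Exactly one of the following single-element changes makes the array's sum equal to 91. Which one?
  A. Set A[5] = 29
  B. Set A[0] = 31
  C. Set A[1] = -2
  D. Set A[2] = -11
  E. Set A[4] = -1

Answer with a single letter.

Answer: E

Derivation:
Option A: A[5] 8->29, delta=21, new_sum=103+(21)=124
Option B: A[0] 7->31, delta=24, new_sum=103+(24)=127
Option C: A[1] 38->-2, delta=-40, new_sum=103+(-40)=63
Option D: A[2] 33->-11, delta=-44, new_sum=103+(-44)=59
Option E: A[4] 11->-1, delta=-12, new_sum=103+(-12)=91 <-- matches target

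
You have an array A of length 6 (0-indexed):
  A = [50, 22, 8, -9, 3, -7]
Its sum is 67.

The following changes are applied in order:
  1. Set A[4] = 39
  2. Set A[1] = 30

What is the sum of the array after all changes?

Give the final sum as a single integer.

Initial sum: 67
Change 1: A[4] 3 -> 39, delta = 36, sum = 103
Change 2: A[1] 22 -> 30, delta = 8, sum = 111

Answer: 111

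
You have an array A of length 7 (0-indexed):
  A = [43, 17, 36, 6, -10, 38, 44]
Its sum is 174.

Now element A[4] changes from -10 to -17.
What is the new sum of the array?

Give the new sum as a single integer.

Answer: 167

Derivation:
Old value at index 4: -10
New value at index 4: -17
Delta = -17 - -10 = -7
New sum = old_sum + delta = 174 + (-7) = 167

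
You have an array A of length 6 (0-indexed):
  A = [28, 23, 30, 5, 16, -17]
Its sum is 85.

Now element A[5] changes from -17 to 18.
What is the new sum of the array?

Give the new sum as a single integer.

Old value at index 5: -17
New value at index 5: 18
Delta = 18 - -17 = 35
New sum = old_sum + delta = 85 + (35) = 120

Answer: 120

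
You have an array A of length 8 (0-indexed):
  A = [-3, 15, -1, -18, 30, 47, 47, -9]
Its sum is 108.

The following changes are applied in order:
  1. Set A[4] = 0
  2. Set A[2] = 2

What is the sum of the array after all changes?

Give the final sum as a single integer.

Answer: 81

Derivation:
Initial sum: 108
Change 1: A[4] 30 -> 0, delta = -30, sum = 78
Change 2: A[2] -1 -> 2, delta = 3, sum = 81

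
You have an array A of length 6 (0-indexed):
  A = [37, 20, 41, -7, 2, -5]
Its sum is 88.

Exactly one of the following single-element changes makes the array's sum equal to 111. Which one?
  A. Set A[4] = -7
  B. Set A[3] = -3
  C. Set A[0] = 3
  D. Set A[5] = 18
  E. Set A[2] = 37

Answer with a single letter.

Answer: D

Derivation:
Option A: A[4] 2->-7, delta=-9, new_sum=88+(-9)=79
Option B: A[3] -7->-3, delta=4, new_sum=88+(4)=92
Option C: A[0] 37->3, delta=-34, new_sum=88+(-34)=54
Option D: A[5] -5->18, delta=23, new_sum=88+(23)=111 <-- matches target
Option E: A[2] 41->37, delta=-4, new_sum=88+(-4)=84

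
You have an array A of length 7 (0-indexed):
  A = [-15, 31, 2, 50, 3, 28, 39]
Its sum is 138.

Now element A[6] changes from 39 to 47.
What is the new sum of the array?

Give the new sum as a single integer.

Old value at index 6: 39
New value at index 6: 47
Delta = 47 - 39 = 8
New sum = old_sum + delta = 138 + (8) = 146

Answer: 146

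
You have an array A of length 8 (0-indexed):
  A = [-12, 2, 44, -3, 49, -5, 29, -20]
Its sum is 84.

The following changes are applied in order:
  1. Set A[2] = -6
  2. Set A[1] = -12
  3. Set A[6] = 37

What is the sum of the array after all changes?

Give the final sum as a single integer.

Initial sum: 84
Change 1: A[2] 44 -> -6, delta = -50, sum = 34
Change 2: A[1] 2 -> -12, delta = -14, sum = 20
Change 3: A[6] 29 -> 37, delta = 8, sum = 28

Answer: 28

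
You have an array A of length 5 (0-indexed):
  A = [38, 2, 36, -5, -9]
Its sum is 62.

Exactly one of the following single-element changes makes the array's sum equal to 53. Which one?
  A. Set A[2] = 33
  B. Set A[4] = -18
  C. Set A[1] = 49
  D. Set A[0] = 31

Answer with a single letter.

Option A: A[2] 36->33, delta=-3, new_sum=62+(-3)=59
Option B: A[4] -9->-18, delta=-9, new_sum=62+(-9)=53 <-- matches target
Option C: A[1] 2->49, delta=47, new_sum=62+(47)=109
Option D: A[0] 38->31, delta=-7, new_sum=62+(-7)=55

Answer: B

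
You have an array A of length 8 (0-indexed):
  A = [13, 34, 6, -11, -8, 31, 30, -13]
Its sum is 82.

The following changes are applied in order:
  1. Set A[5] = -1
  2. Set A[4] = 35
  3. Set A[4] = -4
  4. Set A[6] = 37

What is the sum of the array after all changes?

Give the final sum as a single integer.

Initial sum: 82
Change 1: A[5] 31 -> -1, delta = -32, sum = 50
Change 2: A[4] -8 -> 35, delta = 43, sum = 93
Change 3: A[4] 35 -> -4, delta = -39, sum = 54
Change 4: A[6] 30 -> 37, delta = 7, sum = 61

Answer: 61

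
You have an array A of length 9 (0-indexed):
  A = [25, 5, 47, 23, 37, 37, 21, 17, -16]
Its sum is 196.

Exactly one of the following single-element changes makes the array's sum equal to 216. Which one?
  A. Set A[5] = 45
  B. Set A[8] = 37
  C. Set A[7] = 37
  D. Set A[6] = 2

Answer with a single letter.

Option A: A[5] 37->45, delta=8, new_sum=196+(8)=204
Option B: A[8] -16->37, delta=53, new_sum=196+(53)=249
Option C: A[7] 17->37, delta=20, new_sum=196+(20)=216 <-- matches target
Option D: A[6] 21->2, delta=-19, new_sum=196+(-19)=177

Answer: C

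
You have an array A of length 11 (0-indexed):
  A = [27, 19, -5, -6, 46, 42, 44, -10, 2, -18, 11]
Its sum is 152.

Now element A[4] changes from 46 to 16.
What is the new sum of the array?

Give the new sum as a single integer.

Answer: 122

Derivation:
Old value at index 4: 46
New value at index 4: 16
Delta = 16 - 46 = -30
New sum = old_sum + delta = 152 + (-30) = 122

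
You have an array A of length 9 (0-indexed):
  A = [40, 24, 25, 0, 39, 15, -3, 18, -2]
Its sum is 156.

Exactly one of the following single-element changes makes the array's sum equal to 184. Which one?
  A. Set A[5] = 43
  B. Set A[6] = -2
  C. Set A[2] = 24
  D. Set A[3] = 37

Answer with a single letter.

Option A: A[5] 15->43, delta=28, new_sum=156+(28)=184 <-- matches target
Option B: A[6] -3->-2, delta=1, new_sum=156+(1)=157
Option C: A[2] 25->24, delta=-1, new_sum=156+(-1)=155
Option D: A[3] 0->37, delta=37, new_sum=156+(37)=193

Answer: A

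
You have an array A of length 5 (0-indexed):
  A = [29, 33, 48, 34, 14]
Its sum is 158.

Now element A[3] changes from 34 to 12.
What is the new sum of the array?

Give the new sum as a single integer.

Answer: 136

Derivation:
Old value at index 3: 34
New value at index 3: 12
Delta = 12 - 34 = -22
New sum = old_sum + delta = 158 + (-22) = 136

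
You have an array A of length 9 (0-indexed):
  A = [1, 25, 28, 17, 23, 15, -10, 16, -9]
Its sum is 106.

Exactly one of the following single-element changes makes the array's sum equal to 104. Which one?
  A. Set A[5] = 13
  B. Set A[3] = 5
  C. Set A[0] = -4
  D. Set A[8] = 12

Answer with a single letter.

Option A: A[5] 15->13, delta=-2, new_sum=106+(-2)=104 <-- matches target
Option B: A[3] 17->5, delta=-12, new_sum=106+(-12)=94
Option C: A[0] 1->-4, delta=-5, new_sum=106+(-5)=101
Option D: A[8] -9->12, delta=21, new_sum=106+(21)=127

Answer: A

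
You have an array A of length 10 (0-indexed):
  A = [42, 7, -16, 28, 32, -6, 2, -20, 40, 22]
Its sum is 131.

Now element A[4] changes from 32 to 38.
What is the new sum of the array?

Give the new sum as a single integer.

Answer: 137

Derivation:
Old value at index 4: 32
New value at index 4: 38
Delta = 38 - 32 = 6
New sum = old_sum + delta = 131 + (6) = 137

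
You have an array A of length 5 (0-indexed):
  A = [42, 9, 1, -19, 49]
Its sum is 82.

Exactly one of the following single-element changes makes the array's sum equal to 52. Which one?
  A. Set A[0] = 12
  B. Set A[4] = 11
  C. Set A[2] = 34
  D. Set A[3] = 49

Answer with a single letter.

Answer: A

Derivation:
Option A: A[0] 42->12, delta=-30, new_sum=82+(-30)=52 <-- matches target
Option B: A[4] 49->11, delta=-38, new_sum=82+(-38)=44
Option C: A[2] 1->34, delta=33, new_sum=82+(33)=115
Option D: A[3] -19->49, delta=68, new_sum=82+(68)=150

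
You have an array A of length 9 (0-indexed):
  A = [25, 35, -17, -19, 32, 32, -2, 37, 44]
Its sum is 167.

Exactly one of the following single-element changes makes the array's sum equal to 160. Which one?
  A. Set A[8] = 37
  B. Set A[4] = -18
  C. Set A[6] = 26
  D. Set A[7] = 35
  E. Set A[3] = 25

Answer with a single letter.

Answer: A

Derivation:
Option A: A[8] 44->37, delta=-7, new_sum=167+(-7)=160 <-- matches target
Option B: A[4] 32->-18, delta=-50, new_sum=167+(-50)=117
Option C: A[6] -2->26, delta=28, new_sum=167+(28)=195
Option D: A[7] 37->35, delta=-2, new_sum=167+(-2)=165
Option E: A[3] -19->25, delta=44, new_sum=167+(44)=211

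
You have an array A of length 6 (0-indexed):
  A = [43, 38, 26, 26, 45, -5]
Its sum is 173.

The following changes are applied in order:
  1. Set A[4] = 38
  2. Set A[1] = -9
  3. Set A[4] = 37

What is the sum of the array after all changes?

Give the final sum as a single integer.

Initial sum: 173
Change 1: A[4] 45 -> 38, delta = -7, sum = 166
Change 2: A[1] 38 -> -9, delta = -47, sum = 119
Change 3: A[4] 38 -> 37, delta = -1, sum = 118

Answer: 118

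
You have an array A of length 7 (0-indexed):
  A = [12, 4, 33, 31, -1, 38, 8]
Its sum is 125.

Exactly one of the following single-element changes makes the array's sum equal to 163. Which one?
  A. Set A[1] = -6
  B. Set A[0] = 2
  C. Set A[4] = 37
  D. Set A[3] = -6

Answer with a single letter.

Option A: A[1] 4->-6, delta=-10, new_sum=125+(-10)=115
Option B: A[0] 12->2, delta=-10, new_sum=125+(-10)=115
Option C: A[4] -1->37, delta=38, new_sum=125+(38)=163 <-- matches target
Option D: A[3] 31->-6, delta=-37, new_sum=125+(-37)=88

Answer: C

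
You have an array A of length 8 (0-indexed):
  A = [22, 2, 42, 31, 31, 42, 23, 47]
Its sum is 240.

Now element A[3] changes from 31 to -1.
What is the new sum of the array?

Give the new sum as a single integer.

Old value at index 3: 31
New value at index 3: -1
Delta = -1 - 31 = -32
New sum = old_sum + delta = 240 + (-32) = 208

Answer: 208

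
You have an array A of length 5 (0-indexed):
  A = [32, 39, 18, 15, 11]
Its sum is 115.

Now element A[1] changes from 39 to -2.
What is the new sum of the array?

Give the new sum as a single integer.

Answer: 74

Derivation:
Old value at index 1: 39
New value at index 1: -2
Delta = -2 - 39 = -41
New sum = old_sum + delta = 115 + (-41) = 74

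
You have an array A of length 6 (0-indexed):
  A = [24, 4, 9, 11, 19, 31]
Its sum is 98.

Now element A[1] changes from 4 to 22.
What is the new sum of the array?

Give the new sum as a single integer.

Old value at index 1: 4
New value at index 1: 22
Delta = 22 - 4 = 18
New sum = old_sum + delta = 98 + (18) = 116

Answer: 116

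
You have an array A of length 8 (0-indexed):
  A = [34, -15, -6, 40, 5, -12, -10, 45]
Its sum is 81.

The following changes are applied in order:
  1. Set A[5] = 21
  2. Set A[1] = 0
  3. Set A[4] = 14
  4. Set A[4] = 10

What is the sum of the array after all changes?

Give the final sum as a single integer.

Initial sum: 81
Change 1: A[5] -12 -> 21, delta = 33, sum = 114
Change 2: A[1] -15 -> 0, delta = 15, sum = 129
Change 3: A[4] 5 -> 14, delta = 9, sum = 138
Change 4: A[4] 14 -> 10, delta = -4, sum = 134

Answer: 134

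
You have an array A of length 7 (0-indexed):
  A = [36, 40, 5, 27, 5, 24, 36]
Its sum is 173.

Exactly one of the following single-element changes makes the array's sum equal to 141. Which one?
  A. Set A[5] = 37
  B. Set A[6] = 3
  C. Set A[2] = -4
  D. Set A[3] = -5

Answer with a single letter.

Answer: D

Derivation:
Option A: A[5] 24->37, delta=13, new_sum=173+(13)=186
Option B: A[6] 36->3, delta=-33, new_sum=173+(-33)=140
Option C: A[2] 5->-4, delta=-9, new_sum=173+(-9)=164
Option D: A[3] 27->-5, delta=-32, new_sum=173+(-32)=141 <-- matches target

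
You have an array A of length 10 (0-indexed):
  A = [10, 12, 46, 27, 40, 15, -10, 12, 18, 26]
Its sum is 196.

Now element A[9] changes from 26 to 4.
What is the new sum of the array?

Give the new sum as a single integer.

Answer: 174

Derivation:
Old value at index 9: 26
New value at index 9: 4
Delta = 4 - 26 = -22
New sum = old_sum + delta = 196 + (-22) = 174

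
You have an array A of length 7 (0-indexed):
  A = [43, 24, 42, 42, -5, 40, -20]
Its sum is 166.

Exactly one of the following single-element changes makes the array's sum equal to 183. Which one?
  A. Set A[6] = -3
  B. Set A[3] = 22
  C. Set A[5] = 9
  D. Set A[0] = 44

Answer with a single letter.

Option A: A[6] -20->-3, delta=17, new_sum=166+(17)=183 <-- matches target
Option B: A[3] 42->22, delta=-20, new_sum=166+(-20)=146
Option C: A[5] 40->9, delta=-31, new_sum=166+(-31)=135
Option D: A[0] 43->44, delta=1, new_sum=166+(1)=167

Answer: A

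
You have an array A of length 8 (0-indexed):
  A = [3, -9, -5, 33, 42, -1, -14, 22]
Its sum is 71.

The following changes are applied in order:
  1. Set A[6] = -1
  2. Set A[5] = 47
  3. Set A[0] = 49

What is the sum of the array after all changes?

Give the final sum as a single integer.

Initial sum: 71
Change 1: A[6] -14 -> -1, delta = 13, sum = 84
Change 2: A[5] -1 -> 47, delta = 48, sum = 132
Change 3: A[0] 3 -> 49, delta = 46, sum = 178

Answer: 178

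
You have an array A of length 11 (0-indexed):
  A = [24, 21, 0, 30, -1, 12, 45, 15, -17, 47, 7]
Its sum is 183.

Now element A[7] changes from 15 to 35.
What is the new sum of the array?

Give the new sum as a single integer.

Old value at index 7: 15
New value at index 7: 35
Delta = 35 - 15 = 20
New sum = old_sum + delta = 183 + (20) = 203

Answer: 203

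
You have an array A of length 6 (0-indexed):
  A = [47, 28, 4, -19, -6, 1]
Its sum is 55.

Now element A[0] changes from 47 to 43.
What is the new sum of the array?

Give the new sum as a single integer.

Old value at index 0: 47
New value at index 0: 43
Delta = 43 - 47 = -4
New sum = old_sum + delta = 55 + (-4) = 51

Answer: 51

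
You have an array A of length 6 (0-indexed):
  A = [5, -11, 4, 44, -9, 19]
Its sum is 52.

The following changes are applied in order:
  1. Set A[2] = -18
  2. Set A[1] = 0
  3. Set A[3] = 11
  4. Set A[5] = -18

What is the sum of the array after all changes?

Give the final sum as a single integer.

Answer: -29

Derivation:
Initial sum: 52
Change 1: A[2] 4 -> -18, delta = -22, sum = 30
Change 2: A[1] -11 -> 0, delta = 11, sum = 41
Change 3: A[3] 44 -> 11, delta = -33, sum = 8
Change 4: A[5] 19 -> -18, delta = -37, sum = -29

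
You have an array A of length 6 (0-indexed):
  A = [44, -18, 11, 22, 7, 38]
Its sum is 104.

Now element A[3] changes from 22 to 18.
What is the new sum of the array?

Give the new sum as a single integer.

Old value at index 3: 22
New value at index 3: 18
Delta = 18 - 22 = -4
New sum = old_sum + delta = 104 + (-4) = 100

Answer: 100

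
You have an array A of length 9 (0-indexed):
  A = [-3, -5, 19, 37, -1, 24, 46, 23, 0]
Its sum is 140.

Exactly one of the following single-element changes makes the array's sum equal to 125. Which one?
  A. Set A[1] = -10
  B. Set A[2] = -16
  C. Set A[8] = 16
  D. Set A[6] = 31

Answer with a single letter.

Option A: A[1] -5->-10, delta=-5, new_sum=140+(-5)=135
Option B: A[2] 19->-16, delta=-35, new_sum=140+(-35)=105
Option C: A[8] 0->16, delta=16, new_sum=140+(16)=156
Option D: A[6] 46->31, delta=-15, new_sum=140+(-15)=125 <-- matches target

Answer: D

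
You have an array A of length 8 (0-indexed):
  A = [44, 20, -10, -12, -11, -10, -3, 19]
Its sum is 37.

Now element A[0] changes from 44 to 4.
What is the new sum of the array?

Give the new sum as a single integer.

Answer: -3

Derivation:
Old value at index 0: 44
New value at index 0: 4
Delta = 4 - 44 = -40
New sum = old_sum + delta = 37 + (-40) = -3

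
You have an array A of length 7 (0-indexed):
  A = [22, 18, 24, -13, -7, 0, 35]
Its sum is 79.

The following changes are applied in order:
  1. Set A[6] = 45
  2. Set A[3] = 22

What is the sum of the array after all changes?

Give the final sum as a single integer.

Initial sum: 79
Change 1: A[6] 35 -> 45, delta = 10, sum = 89
Change 2: A[3] -13 -> 22, delta = 35, sum = 124

Answer: 124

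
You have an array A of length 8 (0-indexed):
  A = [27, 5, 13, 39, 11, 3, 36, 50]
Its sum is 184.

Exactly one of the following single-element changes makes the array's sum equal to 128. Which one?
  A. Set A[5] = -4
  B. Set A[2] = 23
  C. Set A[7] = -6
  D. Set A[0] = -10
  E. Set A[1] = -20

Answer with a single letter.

Answer: C

Derivation:
Option A: A[5] 3->-4, delta=-7, new_sum=184+(-7)=177
Option B: A[2] 13->23, delta=10, new_sum=184+(10)=194
Option C: A[7] 50->-6, delta=-56, new_sum=184+(-56)=128 <-- matches target
Option D: A[0] 27->-10, delta=-37, new_sum=184+(-37)=147
Option E: A[1] 5->-20, delta=-25, new_sum=184+(-25)=159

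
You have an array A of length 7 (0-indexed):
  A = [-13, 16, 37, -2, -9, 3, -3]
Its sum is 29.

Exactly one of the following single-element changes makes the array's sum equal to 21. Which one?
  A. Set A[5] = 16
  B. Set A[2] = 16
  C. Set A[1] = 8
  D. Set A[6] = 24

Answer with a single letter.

Option A: A[5] 3->16, delta=13, new_sum=29+(13)=42
Option B: A[2] 37->16, delta=-21, new_sum=29+(-21)=8
Option C: A[1] 16->8, delta=-8, new_sum=29+(-8)=21 <-- matches target
Option D: A[6] -3->24, delta=27, new_sum=29+(27)=56

Answer: C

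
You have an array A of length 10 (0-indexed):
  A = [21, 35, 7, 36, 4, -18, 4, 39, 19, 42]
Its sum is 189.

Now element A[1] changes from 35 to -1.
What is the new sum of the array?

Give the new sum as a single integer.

Answer: 153

Derivation:
Old value at index 1: 35
New value at index 1: -1
Delta = -1 - 35 = -36
New sum = old_sum + delta = 189 + (-36) = 153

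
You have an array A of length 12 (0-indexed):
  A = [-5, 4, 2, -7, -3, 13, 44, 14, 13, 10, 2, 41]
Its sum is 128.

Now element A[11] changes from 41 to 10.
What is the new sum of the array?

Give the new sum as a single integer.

Answer: 97

Derivation:
Old value at index 11: 41
New value at index 11: 10
Delta = 10 - 41 = -31
New sum = old_sum + delta = 128 + (-31) = 97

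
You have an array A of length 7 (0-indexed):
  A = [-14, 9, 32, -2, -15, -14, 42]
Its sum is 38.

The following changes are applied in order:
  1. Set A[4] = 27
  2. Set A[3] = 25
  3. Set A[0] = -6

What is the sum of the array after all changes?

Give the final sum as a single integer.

Initial sum: 38
Change 1: A[4] -15 -> 27, delta = 42, sum = 80
Change 2: A[3] -2 -> 25, delta = 27, sum = 107
Change 3: A[0] -14 -> -6, delta = 8, sum = 115

Answer: 115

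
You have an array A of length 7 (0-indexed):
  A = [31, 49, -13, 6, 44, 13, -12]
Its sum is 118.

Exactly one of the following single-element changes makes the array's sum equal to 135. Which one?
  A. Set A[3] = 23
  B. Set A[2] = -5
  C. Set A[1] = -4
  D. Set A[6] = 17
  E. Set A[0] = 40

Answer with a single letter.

Option A: A[3] 6->23, delta=17, new_sum=118+(17)=135 <-- matches target
Option B: A[2] -13->-5, delta=8, new_sum=118+(8)=126
Option C: A[1] 49->-4, delta=-53, new_sum=118+(-53)=65
Option D: A[6] -12->17, delta=29, new_sum=118+(29)=147
Option E: A[0] 31->40, delta=9, new_sum=118+(9)=127

Answer: A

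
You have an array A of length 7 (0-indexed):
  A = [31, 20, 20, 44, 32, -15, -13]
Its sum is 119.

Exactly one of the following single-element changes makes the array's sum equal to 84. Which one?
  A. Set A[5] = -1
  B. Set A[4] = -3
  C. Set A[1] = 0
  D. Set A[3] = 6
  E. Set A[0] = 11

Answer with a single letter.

Answer: B

Derivation:
Option A: A[5] -15->-1, delta=14, new_sum=119+(14)=133
Option B: A[4] 32->-3, delta=-35, new_sum=119+(-35)=84 <-- matches target
Option C: A[1] 20->0, delta=-20, new_sum=119+(-20)=99
Option D: A[3] 44->6, delta=-38, new_sum=119+(-38)=81
Option E: A[0] 31->11, delta=-20, new_sum=119+(-20)=99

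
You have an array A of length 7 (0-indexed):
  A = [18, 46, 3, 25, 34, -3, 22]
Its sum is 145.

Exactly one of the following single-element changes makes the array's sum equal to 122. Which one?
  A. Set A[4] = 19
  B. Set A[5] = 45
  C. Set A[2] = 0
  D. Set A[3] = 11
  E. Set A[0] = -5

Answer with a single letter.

Option A: A[4] 34->19, delta=-15, new_sum=145+(-15)=130
Option B: A[5] -3->45, delta=48, new_sum=145+(48)=193
Option C: A[2] 3->0, delta=-3, new_sum=145+(-3)=142
Option D: A[3] 25->11, delta=-14, new_sum=145+(-14)=131
Option E: A[0] 18->-5, delta=-23, new_sum=145+(-23)=122 <-- matches target

Answer: E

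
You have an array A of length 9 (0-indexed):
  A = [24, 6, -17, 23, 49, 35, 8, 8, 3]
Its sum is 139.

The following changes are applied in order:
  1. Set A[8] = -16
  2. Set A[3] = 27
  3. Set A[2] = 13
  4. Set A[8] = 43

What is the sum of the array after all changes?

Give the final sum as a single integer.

Answer: 213

Derivation:
Initial sum: 139
Change 1: A[8] 3 -> -16, delta = -19, sum = 120
Change 2: A[3] 23 -> 27, delta = 4, sum = 124
Change 3: A[2] -17 -> 13, delta = 30, sum = 154
Change 4: A[8] -16 -> 43, delta = 59, sum = 213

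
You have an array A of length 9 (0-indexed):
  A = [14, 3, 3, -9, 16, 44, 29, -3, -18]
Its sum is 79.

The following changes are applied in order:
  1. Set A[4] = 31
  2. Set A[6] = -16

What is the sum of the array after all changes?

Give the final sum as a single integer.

Initial sum: 79
Change 1: A[4] 16 -> 31, delta = 15, sum = 94
Change 2: A[6] 29 -> -16, delta = -45, sum = 49

Answer: 49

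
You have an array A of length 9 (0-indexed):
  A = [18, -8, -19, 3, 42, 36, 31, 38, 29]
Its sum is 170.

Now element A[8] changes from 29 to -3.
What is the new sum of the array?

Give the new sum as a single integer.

Answer: 138

Derivation:
Old value at index 8: 29
New value at index 8: -3
Delta = -3 - 29 = -32
New sum = old_sum + delta = 170 + (-32) = 138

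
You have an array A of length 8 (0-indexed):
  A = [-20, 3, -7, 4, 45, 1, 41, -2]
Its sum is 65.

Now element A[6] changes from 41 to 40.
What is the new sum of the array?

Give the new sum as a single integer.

Old value at index 6: 41
New value at index 6: 40
Delta = 40 - 41 = -1
New sum = old_sum + delta = 65 + (-1) = 64

Answer: 64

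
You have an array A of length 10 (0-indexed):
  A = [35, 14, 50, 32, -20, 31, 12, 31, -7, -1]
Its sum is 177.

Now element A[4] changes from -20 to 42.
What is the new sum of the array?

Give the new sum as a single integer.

Old value at index 4: -20
New value at index 4: 42
Delta = 42 - -20 = 62
New sum = old_sum + delta = 177 + (62) = 239

Answer: 239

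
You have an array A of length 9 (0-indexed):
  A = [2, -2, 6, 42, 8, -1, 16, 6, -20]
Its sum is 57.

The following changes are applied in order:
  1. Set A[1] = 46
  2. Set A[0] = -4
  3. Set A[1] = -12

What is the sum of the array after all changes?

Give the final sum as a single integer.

Answer: 41

Derivation:
Initial sum: 57
Change 1: A[1] -2 -> 46, delta = 48, sum = 105
Change 2: A[0] 2 -> -4, delta = -6, sum = 99
Change 3: A[1] 46 -> -12, delta = -58, sum = 41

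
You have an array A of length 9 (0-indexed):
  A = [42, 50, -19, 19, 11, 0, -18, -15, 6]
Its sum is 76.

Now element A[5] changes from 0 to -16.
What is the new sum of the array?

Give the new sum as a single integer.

Old value at index 5: 0
New value at index 5: -16
Delta = -16 - 0 = -16
New sum = old_sum + delta = 76 + (-16) = 60

Answer: 60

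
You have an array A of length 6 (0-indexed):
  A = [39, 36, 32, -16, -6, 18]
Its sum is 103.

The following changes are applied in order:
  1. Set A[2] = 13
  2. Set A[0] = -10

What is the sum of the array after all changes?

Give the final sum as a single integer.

Initial sum: 103
Change 1: A[2] 32 -> 13, delta = -19, sum = 84
Change 2: A[0] 39 -> -10, delta = -49, sum = 35

Answer: 35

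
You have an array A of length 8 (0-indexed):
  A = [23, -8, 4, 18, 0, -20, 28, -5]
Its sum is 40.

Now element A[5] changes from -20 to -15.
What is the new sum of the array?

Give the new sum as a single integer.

Answer: 45

Derivation:
Old value at index 5: -20
New value at index 5: -15
Delta = -15 - -20 = 5
New sum = old_sum + delta = 40 + (5) = 45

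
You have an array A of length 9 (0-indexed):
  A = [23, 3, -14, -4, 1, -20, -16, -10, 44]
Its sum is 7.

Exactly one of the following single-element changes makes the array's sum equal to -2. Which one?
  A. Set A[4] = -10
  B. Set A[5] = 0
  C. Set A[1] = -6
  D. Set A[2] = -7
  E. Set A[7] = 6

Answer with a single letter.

Option A: A[4] 1->-10, delta=-11, new_sum=7+(-11)=-4
Option B: A[5] -20->0, delta=20, new_sum=7+(20)=27
Option C: A[1] 3->-6, delta=-9, new_sum=7+(-9)=-2 <-- matches target
Option D: A[2] -14->-7, delta=7, new_sum=7+(7)=14
Option E: A[7] -10->6, delta=16, new_sum=7+(16)=23

Answer: C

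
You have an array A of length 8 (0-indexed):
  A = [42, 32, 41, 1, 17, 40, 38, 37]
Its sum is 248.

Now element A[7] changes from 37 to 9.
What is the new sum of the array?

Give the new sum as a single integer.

Old value at index 7: 37
New value at index 7: 9
Delta = 9 - 37 = -28
New sum = old_sum + delta = 248 + (-28) = 220

Answer: 220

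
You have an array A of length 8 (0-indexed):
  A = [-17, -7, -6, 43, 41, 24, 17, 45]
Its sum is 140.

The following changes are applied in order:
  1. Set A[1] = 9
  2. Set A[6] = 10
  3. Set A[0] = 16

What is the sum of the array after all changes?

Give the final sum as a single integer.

Initial sum: 140
Change 1: A[1] -7 -> 9, delta = 16, sum = 156
Change 2: A[6] 17 -> 10, delta = -7, sum = 149
Change 3: A[0] -17 -> 16, delta = 33, sum = 182

Answer: 182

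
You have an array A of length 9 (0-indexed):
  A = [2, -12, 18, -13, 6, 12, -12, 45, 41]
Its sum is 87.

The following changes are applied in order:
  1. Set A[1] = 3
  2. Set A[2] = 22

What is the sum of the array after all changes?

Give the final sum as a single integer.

Initial sum: 87
Change 1: A[1] -12 -> 3, delta = 15, sum = 102
Change 2: A[2] 18 -> 22, delta = 4, sum = 106

Answer: 106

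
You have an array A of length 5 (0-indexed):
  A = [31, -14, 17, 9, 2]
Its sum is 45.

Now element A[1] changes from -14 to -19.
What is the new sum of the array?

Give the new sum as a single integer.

Answer: 40

Derivation:
Old value at index 1: -14
New value at index 1: -19
Delta = -19 - -14 = -5
New sum = old_sum + delta = 45 + (-5) = 40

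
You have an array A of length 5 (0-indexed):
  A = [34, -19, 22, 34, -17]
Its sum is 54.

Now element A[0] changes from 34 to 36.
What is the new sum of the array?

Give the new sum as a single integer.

Old value at index 0: 34
New value at index 0: 36
Delta = 36 - 34 = 2
New sum = old_sum + delta = 54 + (2) = 56

Answer: 56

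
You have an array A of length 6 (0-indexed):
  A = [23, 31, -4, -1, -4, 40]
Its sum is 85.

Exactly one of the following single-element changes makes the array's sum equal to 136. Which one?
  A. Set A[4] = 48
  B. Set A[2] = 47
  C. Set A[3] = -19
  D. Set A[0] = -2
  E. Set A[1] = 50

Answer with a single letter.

Answer: B

Derivation:
Option A: A[4] -4->48, delta=52, new_sum=85+(52)=137
Option B: A[2] -4->47, delta=51, new_sum=85+(51)=136 <-- matches target
Option C: A[3] -1->-19, delta=-18, new_sum=85+(-18)=67
Option D: A[0] 23->-2, delta=-25, new_sum=85+(-25)=60
Option E: A[1] 31->50, delta=19, new_sum=85+(19)=104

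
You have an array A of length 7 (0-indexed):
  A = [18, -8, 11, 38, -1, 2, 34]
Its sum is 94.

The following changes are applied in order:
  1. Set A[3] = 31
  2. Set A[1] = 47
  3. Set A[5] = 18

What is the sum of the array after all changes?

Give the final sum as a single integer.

Answer: 158

Derivation:
Initial sum: 94
Change 1: A[3] 38 -> 31, delta = -7, sum = 87
Change 2: A[1] -8 -> 47, delta = 55, sum = 142
Change 3: A[5] 2 -> 18, delta = 16, sum = 158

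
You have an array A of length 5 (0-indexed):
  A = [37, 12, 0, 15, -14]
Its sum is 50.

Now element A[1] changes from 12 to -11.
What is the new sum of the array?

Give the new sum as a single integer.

Old value at index 1: 12
New value at index 1: -11
Delta = -11 - 12 = -23
New sum = old_sum + delta = 50 + (-23) = 27

Answer: 27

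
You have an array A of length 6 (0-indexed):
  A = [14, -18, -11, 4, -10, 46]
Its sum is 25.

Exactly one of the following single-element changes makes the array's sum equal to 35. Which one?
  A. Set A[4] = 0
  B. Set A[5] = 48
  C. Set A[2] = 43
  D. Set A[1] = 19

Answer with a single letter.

Answer: A

Derivation:
Option A: A[4] -10->0, delta=10, new_sum=25+(10)=35 <-- matches target
Option B: A[5] 46->48, delta=2, new_sum=25+(2)=27
Option C: A[2] -11->43, delta=54, new_sum=25+(54)=79
Option D: A[1] -18->19, delta=37, new_sum=25+(37)=62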